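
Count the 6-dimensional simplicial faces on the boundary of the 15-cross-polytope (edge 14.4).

f_6(15-orthoplex) = 2^7 · (15 choose 7) = 823680.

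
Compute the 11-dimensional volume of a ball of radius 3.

Volume = π^{11/2}·(3)^11/Γ(13/2) = 419904·π^5/385 ≈ 333763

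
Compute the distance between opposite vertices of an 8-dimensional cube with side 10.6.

The space diagonal of an n-cube of side s is s√n. Here 10.6·√8 ≈ 29.9813.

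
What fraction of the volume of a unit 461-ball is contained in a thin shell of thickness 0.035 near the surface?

Shell fraction = 1 - (1-0.035)^461 ≈ 0.9999999264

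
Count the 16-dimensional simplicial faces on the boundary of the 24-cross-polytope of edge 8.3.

f_16(24-orthoplex) = 2^17 · (24 choose 17) = 45364543488.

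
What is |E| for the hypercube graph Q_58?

Number of 1-faces = C(58,1)·2^(58-1) = 58·144115188075855872 = 8358680908399640576.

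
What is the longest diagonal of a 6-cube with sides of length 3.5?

Diagonal = √6 · 3.5 ≈ 8.57321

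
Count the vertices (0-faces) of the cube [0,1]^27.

Each vertex is a binary string of length 27, so there are 2^27 = 134217728.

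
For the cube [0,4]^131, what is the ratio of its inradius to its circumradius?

Ratio = (s/2)/(s√131/2) = 131^(-1/2) ≈ 0.0873704.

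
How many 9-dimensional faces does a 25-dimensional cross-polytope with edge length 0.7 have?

Number of 9-faces = 2^(9+1) · C(25,9+1) = 1024 · 3268760 = 3347210240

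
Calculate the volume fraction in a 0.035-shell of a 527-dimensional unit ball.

Shell fraction = 1 - (1-0.035)^527 ≈ 0.999999993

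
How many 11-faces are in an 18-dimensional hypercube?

An n-cube has C(n,k)·2^(n-k) k-faces. Here C(18,11)·2^7 = 31824·128 = 4073472.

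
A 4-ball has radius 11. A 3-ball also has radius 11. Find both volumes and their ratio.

V_4(11) ≈ 72250.4. V_3(11) ≈ 5575.28. Ratio V_4/V_3 ≈ 12.96.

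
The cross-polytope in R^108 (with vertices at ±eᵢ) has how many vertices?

Number of vertices = 2n = 216.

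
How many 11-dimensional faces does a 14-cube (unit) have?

Number of 11-faces = C(14,11) · 2^(14-11) = 364 · 8 = 2912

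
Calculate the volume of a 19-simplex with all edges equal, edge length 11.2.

Volume = 11.2^19 · √(20/2^19) / 19! ≈ 4.37298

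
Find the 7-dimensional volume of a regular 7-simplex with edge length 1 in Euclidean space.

For a regular n-simplex with edge a, V = (a^n / n!)·√((n+1)/2^n). With a=1, n=7: V ≈ 4.96032e-05.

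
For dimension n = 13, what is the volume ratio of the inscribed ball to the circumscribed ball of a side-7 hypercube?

The radii are 7/2 and 7√13/2, so the volume ratio is (1/√13)^13 = 13^{-13/2} ≈ 5.74603e-08.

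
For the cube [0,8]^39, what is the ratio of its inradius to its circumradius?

For an n-cube of any side s, the inradius is s/2 and the circumradius is s√n/2, so the ratio is 1/√39 ≈ 0.160128.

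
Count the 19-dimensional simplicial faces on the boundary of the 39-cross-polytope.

Each 19-face is the convex hull of 20 vertices, one chosen as ±e_i from each of 20 distinct axes: 2^20·C(39,20) = 72271280901980160.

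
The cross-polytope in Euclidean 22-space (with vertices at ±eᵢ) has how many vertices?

Number of vertices = 2n = 44.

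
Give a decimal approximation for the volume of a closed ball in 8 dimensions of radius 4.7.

V_8(4.7) = π^(8/2) · (4.7)^8 / Γ(8/2 + 1) ≈ 966432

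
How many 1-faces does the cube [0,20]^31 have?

The 31-cube has n·2^(n-1) = 31·2^30 = 31·1073741824 = 33285996544 edges.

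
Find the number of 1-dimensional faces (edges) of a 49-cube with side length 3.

Each of the 2^49 = 562949953421312 vertices has degree 49; total edges = 49·2^49/2 = 13792273858822144.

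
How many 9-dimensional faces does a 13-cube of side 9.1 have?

f_9(13-cube) = (13 choose 9) · 2^4 = 11440.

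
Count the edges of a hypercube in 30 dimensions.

Each of the 2^30 = 1073741824 vertices has degree 30; total edges = 30·2^30/2 = 16106127360.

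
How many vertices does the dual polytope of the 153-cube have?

The vertices are ±e_1, ..., ±e_153, so there are 2·153 = 306.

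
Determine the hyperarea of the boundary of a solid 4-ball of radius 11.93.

S_4(11.93) = 2·π^(4/2)·(11.93)^3 / Γ(4/2) ≈ 33515.9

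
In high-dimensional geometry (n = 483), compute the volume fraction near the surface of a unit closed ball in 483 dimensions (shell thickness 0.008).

1 - (1-0.008)^483 ≈ 0.97934 ≈ 97.93%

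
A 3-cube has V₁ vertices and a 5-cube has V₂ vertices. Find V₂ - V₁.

V₁ = 2^3 = 8. V₂ = 2^5 = 32. V₂ - V₁ = 24.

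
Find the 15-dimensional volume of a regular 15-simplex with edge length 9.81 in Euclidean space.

V = (9.81^15 / 15!) · √((15+1) / 2^15) ≈ 12.6727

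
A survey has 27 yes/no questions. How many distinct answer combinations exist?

An n-cube has 2^n vertices; for n = 27 that is 2^27 = 134217728.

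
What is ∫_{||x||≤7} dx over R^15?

Volume = π^{15/2}·(7)^15/Γ(17/2) = 173625106649344·π^7/289575 ≈ 1.81093e+12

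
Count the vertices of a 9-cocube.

The 9-dimensional cross-polytope has 2n = 2·9 = 18 vertices.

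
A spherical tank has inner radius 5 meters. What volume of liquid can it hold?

V_3(5) = π^(3/2) · (5)^3 / Γ(3/2 + 1) = 500·π/3 ≈ 523.599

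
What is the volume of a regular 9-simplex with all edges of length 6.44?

V_9 = √(10) · 6.44^9 / (9! · 2^(9/2)) ≈ 7.33795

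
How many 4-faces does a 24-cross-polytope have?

Each 4-face is the convex hull of 5 vertices, one chosen as ±e_i from each of 5 distinct axes: 2^5·C(24,5) = 1360128.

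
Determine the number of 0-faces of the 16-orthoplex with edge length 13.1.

Each 0-face is the convex hull of 1 vertex, one chosen as ±e_i from each of 1 distinct axis: 2^1·C(16,1) = 32.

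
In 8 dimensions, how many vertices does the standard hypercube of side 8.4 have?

Number of vertices = 2^8 = 256.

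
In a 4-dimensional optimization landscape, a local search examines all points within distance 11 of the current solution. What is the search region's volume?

Volume = π^{4/2}·(11)^4/Γ(3) = 14641·π^2/2 ≈ 72250.4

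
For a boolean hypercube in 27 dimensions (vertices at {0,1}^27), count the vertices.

Each vertex is a binary string of length 27, so there are 2^27 = 134217728.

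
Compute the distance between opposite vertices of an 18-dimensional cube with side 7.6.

Diagonal = √18 · 7.6 ≈ 32.2441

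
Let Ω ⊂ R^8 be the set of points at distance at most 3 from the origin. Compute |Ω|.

The n-ball volume is π^(n/2)·r^n/Γ(n/2+1). With n=8, r=3: V = 2187·π^4/8 ≈ 26629.2.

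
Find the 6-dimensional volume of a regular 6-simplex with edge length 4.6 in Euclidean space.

For a regular n-simplex with edge a, V = (a^n / n!)·√((n+1)/2^n). With a=4.6, n=6: V ≈ 4.35185.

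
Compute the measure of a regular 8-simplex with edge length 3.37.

V_8 = √(9) · 3.37^8 / (8! · 2^(8/2)) ≈ 0.0773606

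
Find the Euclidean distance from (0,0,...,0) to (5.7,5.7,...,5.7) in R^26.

Diagonal = √26 · 5.7 ≈ 29.0644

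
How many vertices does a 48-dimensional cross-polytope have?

The vertices are ±e_1, ..., ±e_48, so there are 2·48 = 96.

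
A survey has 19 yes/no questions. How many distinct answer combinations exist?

The 19-cube has 2^19 = 524288 vertices.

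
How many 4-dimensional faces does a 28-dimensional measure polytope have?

f_4(28-cube) = (28 choose 4) · 2^24 = 343513497600.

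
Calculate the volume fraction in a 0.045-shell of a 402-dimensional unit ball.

Shell fraction = 1 - (1-0.045)^402 ≈ 0.9999999909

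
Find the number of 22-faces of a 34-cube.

An n-cube has C(n,k)·2^(n-k) k-faces. Here C(34,22)·2^12 = 548354040·4096 = 2246058147840.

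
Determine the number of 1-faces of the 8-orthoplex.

Each 1-face is the convex hull of 2 vertices, one chosen as ±e_i from each of 2 distinct axes: 2^2·C(8,2) = 112.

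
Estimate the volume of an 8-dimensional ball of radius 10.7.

V_8(10.7) = π^(8/2) · (10.7)^8 / Γ(8/2 + 1) ≈ 6.97362e+08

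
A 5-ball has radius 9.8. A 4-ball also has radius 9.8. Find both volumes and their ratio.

V_5(9.8) ≈ 475805. V_4(9.8) ≈ 45517. Ratio V_5/V_4 ≈ 10.45.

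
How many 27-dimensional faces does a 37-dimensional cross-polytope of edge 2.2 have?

Each 27-face is the convex hull of 28 vertices, one chosen as ±e_i from each of 28 distinct axes: 2^28·C(37,28) = 33394342462750720.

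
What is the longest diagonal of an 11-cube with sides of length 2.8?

d = √(2.8² + 2.8² + ... + 2.8²) [11 terms] = √(11·2.8²) = 2.8√11 ≈ 9.28655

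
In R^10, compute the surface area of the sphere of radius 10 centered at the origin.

The surface area of an n-ball is 2π^(n/2) r^(n-1) / Γ(n/2). For n=10, r=10: 250000000·π^5/3 ≈ 2.55016e+10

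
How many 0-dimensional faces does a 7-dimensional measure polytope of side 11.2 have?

An n-cube has C(n,k)·2^(n-k) k-faces. Here C(7,0)·2^7 = 1·128 = 128.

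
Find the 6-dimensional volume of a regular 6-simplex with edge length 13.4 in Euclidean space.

V = (13.4^6 / 6!) · √((6+1) / 2^6) ≈ 2659.23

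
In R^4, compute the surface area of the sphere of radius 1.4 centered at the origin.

The surface area of an n-ball is 2π^(n/2) r^(n-1) / Γ(n/2). For n=4, r=1.4: 54.1644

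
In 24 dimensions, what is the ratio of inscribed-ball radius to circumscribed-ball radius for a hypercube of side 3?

r_in / r_out = (3/2) / (3√24/2) = 1/√24 ≈ 0.204124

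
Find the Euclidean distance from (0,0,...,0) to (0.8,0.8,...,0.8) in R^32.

Diagonal = √32 · 0.8 ≈ 4.52548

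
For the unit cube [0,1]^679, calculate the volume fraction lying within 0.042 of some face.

Shell fraction = 1 - (1-0.084)^679 ≈ 1 - 1.34e-26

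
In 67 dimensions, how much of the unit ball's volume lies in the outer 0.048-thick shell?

V(inner)/V(outer) = ((1-0.048)/1)^67 ≈ 0.03704, so the shell fraction is 0.96296.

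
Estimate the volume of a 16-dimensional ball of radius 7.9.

V_16(7.9) = π^(16/2) · (7.9)^16 / Γ(16/2 + 1) ≈ 5.41641e+13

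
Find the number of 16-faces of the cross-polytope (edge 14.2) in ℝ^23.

f_16(23-orthoplex) = 2^17 · (23 choose 17) = 13231325184.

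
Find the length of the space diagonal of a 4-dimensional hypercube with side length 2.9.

The space diagonal of an n-cube of side s is s√n. Here 2.9·√4 = 5.8.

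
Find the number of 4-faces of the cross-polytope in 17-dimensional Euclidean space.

f_4(17-orthoplex) = 2^5 · (17 choose 5) = 198016.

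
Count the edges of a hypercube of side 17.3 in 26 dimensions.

An n-cube has n·2^(n-1) edges. With n = 26: 26·33554432 = 872415232.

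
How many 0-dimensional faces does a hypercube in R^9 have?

An n-cube has C(n,k)·2^(n-k) k-faces. Here C(9,0)·2^9 = 1·512 = 512.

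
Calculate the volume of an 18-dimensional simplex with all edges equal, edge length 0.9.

For a regular n-simplex with edge a, V = (a^n / n!)·√((n+1)/2^n). With a=0.9, n=18: V ≈ 1.99586e-19.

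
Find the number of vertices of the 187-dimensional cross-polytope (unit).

The vertices are ±e_1, ..., ±e_187, so there are 2·187 = 374.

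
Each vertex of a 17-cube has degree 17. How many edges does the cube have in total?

An n-cube has n·2^(n-1) edges. With n = 17: 17·65536 = 1114112.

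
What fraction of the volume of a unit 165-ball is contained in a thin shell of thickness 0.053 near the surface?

V(inner)/V(outer) = ((1-0.053)/1)^165 ≈ 0.0001252, so the shell fraction is 0.999875.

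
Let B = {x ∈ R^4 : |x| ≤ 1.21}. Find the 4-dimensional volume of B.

V_4(1.21) = π^(4/2) · (1.21)^4 / Γ(4/2 + 1) ≈ 10.5782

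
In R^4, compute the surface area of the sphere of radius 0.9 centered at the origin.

|∂B_4(0.9)| ≈ 14.3899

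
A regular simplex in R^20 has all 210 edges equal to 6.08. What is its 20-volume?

V = (6.08^20 / 20!) · √((20+1) / 2^20) ≈ 8.7651e-06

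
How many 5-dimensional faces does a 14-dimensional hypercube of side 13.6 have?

Number of 5-faces = C(14,5) · 2^(14-5) = 2002 · 512 = 1025024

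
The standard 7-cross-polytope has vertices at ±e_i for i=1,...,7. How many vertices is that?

An n-cross-polytope has 2n vertices; here n = 7, giving 14.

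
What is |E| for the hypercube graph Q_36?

An n-cube has n·2^(n-1) edges. With n = 36: 36·34359738368 = 1236950581248.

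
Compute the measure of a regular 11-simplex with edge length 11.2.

V = (11.2^11 / 11!) · √((11+1) / 2^11) ≈ 667.065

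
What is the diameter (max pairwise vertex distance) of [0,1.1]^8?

The space diagonal of an n-cube of side s is s√n. Here 1.1·√8 ≈ 3.11127.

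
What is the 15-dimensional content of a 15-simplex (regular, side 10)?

V = (10^15 / 15!) · √((15+1) / 2^15) ≈ 16.898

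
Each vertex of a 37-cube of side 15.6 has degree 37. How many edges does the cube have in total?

Number of 1-faces = C(37,1)·2^(37-1) = 37·68719476736 = 2542620639232.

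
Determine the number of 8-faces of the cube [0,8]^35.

Number of 8-faces = C(35,8) · 2^(35-8) = 23535820 · 134217728 = 3158924287016960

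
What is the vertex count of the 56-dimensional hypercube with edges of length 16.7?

The 56-cube has 2^56 = 72057594037927936 vertices.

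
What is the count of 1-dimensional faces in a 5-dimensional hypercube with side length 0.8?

Choose 1 of 5 axes to span the face (C(5,1) = 5 ways), then fix each of the remaining 4 coordinates at one of its two extreme values (2^4 = 16 ways): 5·16 = 80.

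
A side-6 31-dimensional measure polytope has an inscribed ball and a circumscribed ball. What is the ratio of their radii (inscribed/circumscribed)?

r_in / r_out = (6/2) / (6√31/2) = 1/√31 ≈ 0.179605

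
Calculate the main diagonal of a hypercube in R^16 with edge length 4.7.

Diagonal = √16 · 4.7 = 18.8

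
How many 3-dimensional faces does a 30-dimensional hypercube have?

f_3(30-cube) = (30 choose 3) · 2^27 = 544923975680.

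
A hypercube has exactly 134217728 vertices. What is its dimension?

Since 2^n = 134217728, we have n = 27.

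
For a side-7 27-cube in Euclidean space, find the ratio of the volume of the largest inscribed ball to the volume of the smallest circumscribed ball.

Volume scales as r^n, and r_in/r_out = 1/√27, giving (1/√27)^27 ≈ 4.74886e-20.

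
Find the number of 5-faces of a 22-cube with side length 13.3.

Choose 5 of 22 axes to span the face (C(22,5) = 26334 ways), then fix each of the remaining 17 coordinates at one of its two extreme values (2^17 = 131072 ways): 26334·131072 = 3451650048.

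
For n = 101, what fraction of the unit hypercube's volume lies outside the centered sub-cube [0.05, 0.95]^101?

The inner cube has side 1-2·0.05 = 0.9 and volume (0.9)^101 ≈ 2.391e-05, so the shell holds 0.999976 of the volume.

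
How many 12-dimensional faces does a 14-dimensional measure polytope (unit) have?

Number of 12-faces = C(14,12) · 2^(14-12) = 91 · 4 = 364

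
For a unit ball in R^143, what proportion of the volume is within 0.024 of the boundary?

V(inner)/V(outer) = ((1-0.024)/1)^143 ≈ 0.031, so the shell fraction is 0.969003.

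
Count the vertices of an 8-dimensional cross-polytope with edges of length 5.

The vertices are ±e_1, ..., ±e_8, so there are 2·8 = 16.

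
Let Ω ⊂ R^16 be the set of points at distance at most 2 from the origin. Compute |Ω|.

V = 512·π^8/315 ≈ 15422.6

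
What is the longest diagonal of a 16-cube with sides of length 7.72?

||(7.72,7.72,...,7.72)|| = √(16)·7.72 = 30.88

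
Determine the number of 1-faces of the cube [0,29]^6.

Number of 1-faces = C(6,1) · 2^(6-1) = 6 · 32 = 192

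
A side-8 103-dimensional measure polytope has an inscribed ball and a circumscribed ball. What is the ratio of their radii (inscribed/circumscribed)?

r_in = 8/2 (half the side); r_out = 8√103/2 (half the diagonal). Ratio = 1/√103 ≈ 0.0985329.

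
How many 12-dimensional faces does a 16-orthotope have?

An n-cube has C(n,k)·2^(n-k) k-faces. Here C(16,12)·2^4 = 1820·16 = 29120.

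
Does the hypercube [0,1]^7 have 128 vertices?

True. The 7-cube has 2^7 = 128 vertices.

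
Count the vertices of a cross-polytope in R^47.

The vertices are ±e_1, ..., ±e_47, so there are 2·47 = 94.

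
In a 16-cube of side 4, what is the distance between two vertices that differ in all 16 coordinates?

Diagonal = √16 · 4 = 16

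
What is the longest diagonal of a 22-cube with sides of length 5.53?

The space diagonal of an n-cube of side s is s√n. Here 5.53·√22 ≈ 25.938.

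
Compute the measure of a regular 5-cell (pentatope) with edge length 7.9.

V_4 = √(5) · 7.9^4 / (4! · 2^(4/2)) ≈ 90.724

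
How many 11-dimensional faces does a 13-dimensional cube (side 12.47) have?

Number of 11-faces = C(13,11) · 2^(13-11) = 78 · 4 = 312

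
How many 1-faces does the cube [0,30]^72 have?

Number of 1-faces = C(72,1)·2^(72-1) = 72·2361183241434822606848 = 170005193383307227693056.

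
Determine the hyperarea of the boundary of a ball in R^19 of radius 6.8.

S_19(6.8) = 2·π^(19/2)·(6.8)^18 / Γ(19/2) ≈ 8.56054e+14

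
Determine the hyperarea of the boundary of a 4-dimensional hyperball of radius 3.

S_4(3) = 2·π^(4/2)·(3)^3 / Γ(4/2) = 54·π^2 ≈ 532.959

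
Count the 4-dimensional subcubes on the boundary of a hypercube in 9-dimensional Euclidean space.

An n-cube has C(n,k)·2^(n-k) k-faces. Here C(9,4)·2^5 = 126·32 = 4032.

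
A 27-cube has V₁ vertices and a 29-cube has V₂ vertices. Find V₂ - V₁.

V₁ = 2^27 = 134217728. V₂ = 2^29 = 536870912. V₂ - V₁ = 402653184.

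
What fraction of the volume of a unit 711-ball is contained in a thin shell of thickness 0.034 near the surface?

1 - (1-0.034)^711 ≈ 1 - 2.083e-11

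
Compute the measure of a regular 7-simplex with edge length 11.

Volume = 11^7 · √(8/2^7) / 7! ≈ 966.626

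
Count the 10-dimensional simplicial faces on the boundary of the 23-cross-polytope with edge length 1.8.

An n-cross-polytope has 2^(k+1)·C(n,k+1) k-faces. Here 2^11·C(23,11) = 2048·1352078 = 2769055744.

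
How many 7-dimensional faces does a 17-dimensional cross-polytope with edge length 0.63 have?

Each 7-face is the convex hull of 8 vertices, one chosen as ±e_i from each of 8 distinct axes: 2^8·C(17,8) = 6223360.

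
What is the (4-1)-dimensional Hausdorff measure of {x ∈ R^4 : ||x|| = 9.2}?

S = n·V_n(r)/r = 4·V_4(9.2)/9.2 (volume-to-surface relation), giving 15370.7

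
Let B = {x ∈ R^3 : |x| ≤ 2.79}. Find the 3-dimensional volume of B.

Volume = π^{3/2}·(2.79)^3/Γ(5/2) ≈ 90.9706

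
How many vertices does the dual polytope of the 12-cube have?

Number of vertices = 2n = 24.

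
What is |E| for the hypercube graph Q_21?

Each of the 2^21 = 2097152 vertices has degree 21; total edges = 21·2^21/2 = 22020096.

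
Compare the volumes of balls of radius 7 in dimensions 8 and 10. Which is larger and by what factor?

V_8(7) ≈ 2.33977e+07, V_10(7) ≈ 7.20358e+08. The 10-ball is larger by a factor of 30.79.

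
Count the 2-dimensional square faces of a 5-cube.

f_2(5-cube) = (5 choose 2) · 2^3 = 80.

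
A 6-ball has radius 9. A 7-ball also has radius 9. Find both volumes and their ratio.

V_6(9) ≈ 2.74633e+06. V_7(9) ≈ 2.25984e+07. Ratio V_6/V_7 ≈ 0.1215.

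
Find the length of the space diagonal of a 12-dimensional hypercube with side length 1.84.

Diagonal = √12 · 1.84 ≈ 6.37395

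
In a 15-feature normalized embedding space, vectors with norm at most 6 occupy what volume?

V = 1486016741376·π^7/25025 ≈ 1.79349e+11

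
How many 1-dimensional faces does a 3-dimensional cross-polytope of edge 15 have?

An n-cross-polytope has 2^(k+1)·C(n,k+1) k-faces. Here 2^2·C(3,2) = 4·3 = 12.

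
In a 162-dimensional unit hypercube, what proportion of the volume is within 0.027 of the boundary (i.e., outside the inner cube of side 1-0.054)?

1 - (1 - 2·0.027)^162 = 1 - 0.946^162 ≈ 0.999876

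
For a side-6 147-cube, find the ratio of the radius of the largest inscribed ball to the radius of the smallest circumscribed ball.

For an n-cube of any side s, the inradius is s/2 and the circumradius is s√n/2, so the ratio is 1/√147 ≈ 0.0824786.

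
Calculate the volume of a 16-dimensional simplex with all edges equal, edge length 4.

For a regular n-simplex with edge a, V = (a^n / n!)·√((n+1)/2^n). With a=4, n=16: V ≈ 3.30617e-06.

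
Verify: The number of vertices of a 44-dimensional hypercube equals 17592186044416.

True. The 44-cube has 2^44 = 17592186044416 vertices.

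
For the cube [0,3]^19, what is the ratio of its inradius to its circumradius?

r_in = 3/2 (half the side); r_out = 3√19/2 (half the diagonal). Ratio = 1/√19 ≈ 0.229416.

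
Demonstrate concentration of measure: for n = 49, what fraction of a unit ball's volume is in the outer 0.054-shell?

1 - (1-0.054)^49 ≈ 0.934133 ≈ 93.41%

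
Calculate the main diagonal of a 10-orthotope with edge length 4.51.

||(4.51,4.51,...,4.51)|| = √(10)·4.51 ≈ 14.2619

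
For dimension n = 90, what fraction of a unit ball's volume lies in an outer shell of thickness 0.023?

1 - (1-0.023)^90 ≈ 0.876828 ≈ 87.68%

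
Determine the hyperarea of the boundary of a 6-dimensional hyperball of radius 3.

S_6(3) = 2·π^(6/2)·(3)^5 / Γ(6/2) = 243·π^3 ≈ 7534.53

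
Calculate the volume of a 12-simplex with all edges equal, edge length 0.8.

V_12 = √(13) · 0.8^12 / (12! · 2^(12/2)) ≈ 8.08229e-12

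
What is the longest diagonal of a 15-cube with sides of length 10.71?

Diagonal = √15 · 10.71 ≈ 41.4797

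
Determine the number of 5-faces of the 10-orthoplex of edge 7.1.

Each 5-face is the convex hull of 6 vertices, one chosen as ±e_i from each of 6 distinct axes: 2^6·C(10,6) = 13440.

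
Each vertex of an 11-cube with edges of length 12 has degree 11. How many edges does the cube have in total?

Each of the 2^11 = 2048 vertices has degree 11; total edges = 11·2^11/2 = 11264.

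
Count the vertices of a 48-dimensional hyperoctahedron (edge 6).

The vertices are ±e_1, ..., ±e_48, so there are 2·48 = 96.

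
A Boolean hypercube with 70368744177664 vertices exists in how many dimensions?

Since 2^n = 70368744177664, we have n = 46.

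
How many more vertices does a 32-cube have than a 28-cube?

The 32-cube has 2^32 = 4294967296 vertices. The 28-cube has 2^28 = 268435456 vertices. Difference: 4294967296 - 268435456 = 4026531840.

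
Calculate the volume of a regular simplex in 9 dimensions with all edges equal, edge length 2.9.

V = (2.9^9 / 9!) · √((9+1) / 2^9) ≈ 0.00558707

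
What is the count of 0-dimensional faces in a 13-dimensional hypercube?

f_0(13-cube) = (13 choose 0) · 2^13 = 8192.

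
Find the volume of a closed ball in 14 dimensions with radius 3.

V_14(3) = π^(14/2) · (3)^14 / Γ(14/2 + 1) = 531441·π^7/560 ≈ 2.86626e+06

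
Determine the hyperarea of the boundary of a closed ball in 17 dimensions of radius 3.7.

|∂B_17(3.7)| ≈ 2.95691e+09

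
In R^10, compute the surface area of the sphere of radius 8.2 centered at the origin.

S_10(8.2) = 2·π^(10/2)·(8.2)^9 / Γ(10/2) ≈ 4.27457e+09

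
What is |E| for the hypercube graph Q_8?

Each of the 2^8 = 256 vertices has degree 8; total edges = 8·2^8/2 = 1024.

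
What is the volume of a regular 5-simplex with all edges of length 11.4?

V_5 = √(6) · 11.4^5 / (5! · 2^(5/2)) ≈ 694.774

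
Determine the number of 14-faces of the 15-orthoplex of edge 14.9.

Each 14-face is the convex hull of 15 vertices, one chosen as ±e_i from each of 15 distinct axes: 2^15·C(15,15) = 32768.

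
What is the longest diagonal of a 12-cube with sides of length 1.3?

d = √(1.3² + 1.3² + ... + 1.3²) [12 terms] = √(12·1.3²) = 1.3√12 ≈ 4.50333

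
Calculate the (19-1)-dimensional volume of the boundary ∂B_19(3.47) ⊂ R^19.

S_19(3.47) = 2·π^(19/2)·(3.47)^18 / Γ(19/2) ≈ 4.71272e+09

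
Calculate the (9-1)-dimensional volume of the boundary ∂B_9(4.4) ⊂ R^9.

|∂B_9(4.4)| ≈ 4.17044e+06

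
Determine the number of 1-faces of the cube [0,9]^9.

Choose 1 of 9 axes to span the face (C(9,1) = 9 ways), then fix each of the remaining 8 coordinates at one of its two extreme values (2^8 = 256 ways): 9·256 = 2304.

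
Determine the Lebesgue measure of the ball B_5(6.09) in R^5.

Volume = π^{5/2}·(6.09)^5/Γ(7/2) ≈ 44094.6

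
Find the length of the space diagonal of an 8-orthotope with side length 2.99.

||(2.99,2.99,...,2.99)|| = √(8)·2.99 ≈ 8.457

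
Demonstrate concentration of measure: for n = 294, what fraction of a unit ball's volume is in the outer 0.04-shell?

1 - (1-0.04)^294 ≈ 0.999994 ≈ 99.999387%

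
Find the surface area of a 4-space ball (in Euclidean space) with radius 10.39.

S = n·V_n(r)/r = 4·V_4(10.39)/10.39 (volume-to-surface relation), giving 22139.9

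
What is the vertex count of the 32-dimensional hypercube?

An n-cube has 2^n vertices; for n = 32 that is 2^32 = 4294967296.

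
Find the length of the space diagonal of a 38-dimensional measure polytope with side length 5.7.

Diagonal = √38 · 5.7 ≈ 35.1372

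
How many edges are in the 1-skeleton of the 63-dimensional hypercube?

Each of the 2^63 = 9223372036854775808 vertices has degree 63; total edges = 63·2^63/2 = 290536219160925437952.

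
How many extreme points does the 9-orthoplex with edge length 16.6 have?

Number of vertices = 2n = 18.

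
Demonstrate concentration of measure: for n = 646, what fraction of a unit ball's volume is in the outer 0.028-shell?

1 - (1-0.028)^646 ≈ 0.9999999892 ≈ 99.999999%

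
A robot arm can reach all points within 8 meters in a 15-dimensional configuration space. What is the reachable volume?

V = 9007199254740992·π^7/2027025 ≈ 1.34208e+13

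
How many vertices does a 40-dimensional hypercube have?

Each vertex is a binary string of length 40, so there are 2^40 = 1099511627776.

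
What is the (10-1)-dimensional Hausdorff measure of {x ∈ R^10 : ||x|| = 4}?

S = n·V_n(r)/r = 10·V_10(4)/4 (volume-to-surface relation), giving 65536·π^5/3 ≈ 6.6851e+06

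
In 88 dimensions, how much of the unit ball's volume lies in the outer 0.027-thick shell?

V(inner)/V(outer) = ((1-0.027)/1)^88 ≈ 0.08994, so the shell fraction is 0.910065.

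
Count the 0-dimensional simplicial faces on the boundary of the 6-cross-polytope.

Number of 0-faces = 2^(0+1) · C(6,0+1) = 2 · 6 = 12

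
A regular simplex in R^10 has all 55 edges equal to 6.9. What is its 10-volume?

Volume = 6.9^10 · √(11/2^10) / 10! ≈ 6.98673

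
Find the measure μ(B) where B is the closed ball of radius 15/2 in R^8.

V = 854296875·π^4/2048 ≈ 4.0633e+07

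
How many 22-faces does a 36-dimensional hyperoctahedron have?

An n-cross-polytope has 2^(k+1)·C(n,k+1) k-faces. Here 2^23·C(36,23) = 8388608·2310789600 = 19384308124876800.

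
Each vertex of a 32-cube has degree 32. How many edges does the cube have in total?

Number of 1-faces = C(32,1)·2^(32-1) = 32·2147483648 = 68719476736.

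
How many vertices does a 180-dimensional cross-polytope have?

The vertices are ±e_1, ..., ±e_180, so there are 2·180 = 360.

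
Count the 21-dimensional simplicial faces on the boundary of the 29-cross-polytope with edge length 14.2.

An n-cross-polytope has 2^(k+1)·C(n,k+1) k-faces. Here 2^22·C(29,22) = 4194304·1560780 = 6546385797120.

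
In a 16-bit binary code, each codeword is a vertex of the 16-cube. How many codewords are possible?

The 16-cube has 2^16 = 65536 vertices.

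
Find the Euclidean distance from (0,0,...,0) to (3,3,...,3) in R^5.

||(3,3,...,3)|| = √(5)·3 ≈ 6.7082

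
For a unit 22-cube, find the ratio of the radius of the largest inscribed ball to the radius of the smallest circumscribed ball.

For an n-cube of any side s, the inradius is s/2 and the circumradius is s√n/2, so the ratio is 1/√22 ≈ 0.213201.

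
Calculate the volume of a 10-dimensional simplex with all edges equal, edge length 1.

Volume = 1^10 · √(11/2^10) / 10! ≈ 2.85617e-08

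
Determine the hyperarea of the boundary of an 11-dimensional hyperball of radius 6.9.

S_11(6.9) = 2·π^(11/2)·(6.9)^10 / Γ(11/2) ≈ 5.06977e+09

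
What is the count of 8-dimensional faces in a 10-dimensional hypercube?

An n-cube has C(n,k)·2^(n-k) k-faces. Here C(10,8)·2^2 = 45·4 = 180.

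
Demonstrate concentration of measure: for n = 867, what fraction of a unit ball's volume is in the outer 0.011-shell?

1 - (1-0.011)^867 ≈ 0.999932 ≈ 99.9932%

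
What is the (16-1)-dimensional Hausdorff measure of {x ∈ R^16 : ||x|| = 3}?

S = n·V_n(r)/r = 16·V_16(3)/3 (volume-to-surface relation), giving 1594323·π^8/280 ≈ 5.40278e+07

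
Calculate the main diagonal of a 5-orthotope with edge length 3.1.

Diagonal = √5 · 3.1 ≈ 6.93181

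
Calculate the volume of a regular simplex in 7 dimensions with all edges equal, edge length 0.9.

For a regular n-simplex with edge a, V = (a^n / n!)·√((n+1)/2^n). With a=0.9, n=7: V ≈ 2.3725e-05.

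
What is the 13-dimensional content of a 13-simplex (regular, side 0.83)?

For a regular n-simplex with edge a, V = (a^n / n!)·√((n+1)/2^n). With a=0.83, n=13: V ≈ 5.88985e-13.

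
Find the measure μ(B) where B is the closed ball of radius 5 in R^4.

V_4(5) = π^(4/2) · (5)^4 / Γ(4/2 + 1) = 625·π^2/2 ≈ 3084.25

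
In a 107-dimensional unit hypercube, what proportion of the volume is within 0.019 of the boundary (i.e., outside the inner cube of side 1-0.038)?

Shell fraction = 1 - (1-0.038)^107 ≈ 0.984161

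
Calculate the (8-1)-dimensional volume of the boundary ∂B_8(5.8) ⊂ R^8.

S = n·V_n(r)/r = 8·V_8(5.8)/5.8 (volume-to-surface relation), giving 7.16926e+06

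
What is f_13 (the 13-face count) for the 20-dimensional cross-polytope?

f_13(20-orthoplex) = 2^14 · (20 choose 14) = 635043840.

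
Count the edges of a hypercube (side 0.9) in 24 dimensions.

An n-cube has n·2^(n-1) edges. With n = 24: 24·8388608 = 201326592.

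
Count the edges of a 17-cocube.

Each 1-face is the convex hull of 2 vertices, one chosen as ±e_i from each of 2 distinct axes: 2^2·C(17,2) = 544.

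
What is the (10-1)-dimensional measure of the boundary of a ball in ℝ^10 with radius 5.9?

The surface area of an n-ball is 2π^(n/2) r^(n-1) / Γ(n/2). For n=10, r=5.9: 2.20921e+08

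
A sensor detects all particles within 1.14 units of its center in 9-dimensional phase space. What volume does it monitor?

Volume = π^{9/2}·(1.14)^9/Γ(11/2) ≈ 10.7266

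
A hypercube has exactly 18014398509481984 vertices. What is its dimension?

n = log_2(18014398509481984) = 54.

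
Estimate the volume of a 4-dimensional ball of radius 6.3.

V_4(6.3) = π^(4/2) · (6.3)^4 / Γ(4/2 + 1) ≈ 7773.77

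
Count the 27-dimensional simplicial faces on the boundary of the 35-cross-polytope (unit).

f_27(35-orthoplex) = 2^28 · (35 choose 28) = 1805099592581120.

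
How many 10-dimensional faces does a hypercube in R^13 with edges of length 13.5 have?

Choose 10 of 13 axes to span the face (C(13,10) = 286 ways), then fix each of the remaining 3 coordinates at one of its two extreme values (2^3 = 8 ways): 286·8 = 2288.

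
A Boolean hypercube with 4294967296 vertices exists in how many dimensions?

The n-cube has 2^n vertices, and 4294967296 = 2^32, so n = 32.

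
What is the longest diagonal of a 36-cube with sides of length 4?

||(4,4,...,4)|| = √(36)·4 = 24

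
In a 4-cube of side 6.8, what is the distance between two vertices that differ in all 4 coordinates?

||(6.8,6.8,...,6.8)|| = √(4)·6.8 = 13.6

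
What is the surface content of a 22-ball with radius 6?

S = n·V_n(r)/r = 22·V_22(6)/6 (volume-to-surface relation), giving 2115832430592·π^11/175 ≈ 3.55707e+15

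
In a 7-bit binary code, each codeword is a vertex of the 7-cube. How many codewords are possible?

Each vertex is a binary string of length 7, so there are 2^7 = 128.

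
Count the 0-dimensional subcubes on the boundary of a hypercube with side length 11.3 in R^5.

f_0(5-cube) = (5 choose 0) · 2^5 = 32.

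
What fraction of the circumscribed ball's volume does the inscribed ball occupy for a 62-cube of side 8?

V_in / V_out = (r_in/r_out)^62 = (1/√62)^62 = 62^(-62/2) ≈ 2.72808e-56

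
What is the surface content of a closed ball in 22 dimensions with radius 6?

S_22(6) = 2·π^(22/2)·(6)^21 / Γ(22/2) = 2115832430592·π^11/175 ≈ 3.55707e+15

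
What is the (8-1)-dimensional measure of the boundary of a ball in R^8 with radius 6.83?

The surface area of an n-ball is 2π^(n/2) r^(n-1) / Γ(n/2). For n=8, r=6.83: 2.25125e+07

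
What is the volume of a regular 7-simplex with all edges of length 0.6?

For a regular n-simplex with edge a, V = (a^n / n!)·√((n+1)/2^n). With a=0.6, n=7: V ≈ 1.38857e-06.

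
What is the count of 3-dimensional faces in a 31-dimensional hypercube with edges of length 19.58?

f_3(31-cube) = (31 choose 3) · 2^28 = 1206617374720.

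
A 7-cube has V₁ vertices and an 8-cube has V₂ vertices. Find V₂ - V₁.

V₁ = 2^7 = 128. V₂ = 2^8 = 256. V₂ - V₁ = 128.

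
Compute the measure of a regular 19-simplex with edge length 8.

Volume = 8^19 · √(20/2^19) / 19! ≈ 0.0073172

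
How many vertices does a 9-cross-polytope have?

An n-cross-polytope has 2^(k+1)·C(n,k+1) k-faces. Here 2^1·C(9,1) = 2·9 = 18.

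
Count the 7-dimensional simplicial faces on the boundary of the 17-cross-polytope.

f_7(17-orthoplex) = 2^8 · (17 choose 8) = 6223360.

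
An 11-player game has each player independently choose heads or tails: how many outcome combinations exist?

An n-cube has 2^n vertices; for n = 11 that is 2^11 = 2048.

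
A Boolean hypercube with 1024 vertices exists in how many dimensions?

n = log_2(1024) = 10.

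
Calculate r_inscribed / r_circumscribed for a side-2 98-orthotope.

r_in = 2/2 (half the side); r_out = 2√98/2 (half the diagonal). Ratio = 1/√98 ≈ 0.101015.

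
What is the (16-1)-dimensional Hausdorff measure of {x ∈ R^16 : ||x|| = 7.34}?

|∂B_16(7.34)| ≈ 3.64116e+13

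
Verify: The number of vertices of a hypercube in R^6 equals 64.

True. The 6-cube has 2^6 = 64 vertices.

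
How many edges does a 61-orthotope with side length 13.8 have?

The 61-cube has n·2^(n-1) = 61·2^60 = 61·1152921504606846976 = 70328211781017665536 edges.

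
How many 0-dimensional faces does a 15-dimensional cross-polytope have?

Each 0-face is the convex hull of 1 vertex, one chosen as ±e_i from each of 1 distinct axis: 2^1·C(15,1) = 30.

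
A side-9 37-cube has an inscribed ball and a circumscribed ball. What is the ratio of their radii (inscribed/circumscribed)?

For an n-cube of any side s, the inradius is s/2 and the circumradius is s√n/2, so the ratio is 1/√37 ≈ 0.164399.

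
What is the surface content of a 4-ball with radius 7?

S = n·V_n(r)/r = 4·V_4(7)/7 (volume-to-surface relation), giving 686·π^2 ≈ 6770.55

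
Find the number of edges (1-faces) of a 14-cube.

Number of 1-faces = C(14,1) · 2^(14-1) = 14 · 8192 = 114688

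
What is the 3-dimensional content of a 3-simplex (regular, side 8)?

Volume = (√2/12) · 8³ = 60.3398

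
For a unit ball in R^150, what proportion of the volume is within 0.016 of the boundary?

V(inner)/V(outer) = ((1-0.016)/1)^150 ≈ 0.08897, so the shell fraction is 0.911026.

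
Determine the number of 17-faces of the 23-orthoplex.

Number of 17-faces = 2^(17+1) · C(23,17+1) = 262144 · 33649 = 8820883456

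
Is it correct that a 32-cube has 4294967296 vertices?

True. The 32-cube has 2^32 = 4294967296 vertices.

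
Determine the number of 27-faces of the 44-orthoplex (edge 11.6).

f_27(44-orthoplex) = 2^28 · (44 choose 28) = 111861028947476086784.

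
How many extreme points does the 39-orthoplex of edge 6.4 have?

The vertices are ±e_1, ..., ±e_39, so there are 2·39 = 78.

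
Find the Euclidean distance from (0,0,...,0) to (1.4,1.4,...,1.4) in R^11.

The space diagonal of an n-cube of side s is s√n. Here 1.4·√11 ≈ 4.64327.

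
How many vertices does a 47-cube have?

An n-cube has 2^n vertices; for n = 47 that is 2^47 = 140737488355328.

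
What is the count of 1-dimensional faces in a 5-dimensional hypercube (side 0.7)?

f_1(5-cube) = (5 choose 1) · 2^4 = 80.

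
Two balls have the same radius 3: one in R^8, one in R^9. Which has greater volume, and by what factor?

V_8(3) ≈ 26629.2, V_9(3) ≈ 64924.6. The 9-ball is larger by a factor of 2.438.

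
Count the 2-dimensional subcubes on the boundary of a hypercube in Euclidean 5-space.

An n-cube has C(n,k)·2^(n-k) k-faces. Here C(5,2)·2^3 = 10·8 = 80.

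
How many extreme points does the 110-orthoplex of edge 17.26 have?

The vertices are ±e_1, ..., ±e_110, so there are 2·110 = 220.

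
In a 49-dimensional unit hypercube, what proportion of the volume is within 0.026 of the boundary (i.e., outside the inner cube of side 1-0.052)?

Shell fraction = 1 - (1-0.052)^49 ≈ 0.926952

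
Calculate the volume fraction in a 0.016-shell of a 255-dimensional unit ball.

V(inner)/V(outer) = ((1-0.016)/1)^255 ≈ 0.01636, so the shell fraction is 0.983641.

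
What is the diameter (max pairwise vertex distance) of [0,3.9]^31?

Diagonal = √31 · 3.9 ≈ 21.7143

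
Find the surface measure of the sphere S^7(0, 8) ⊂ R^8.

The surface area of an n-ball is 2π^(n/2) r^(n-1) / Γ(n/2). For n=8, r=8: 2097152·π^4/3 ≈ 6.80939e+07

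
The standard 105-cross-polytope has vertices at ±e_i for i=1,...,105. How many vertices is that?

An n-cross-polytope has 2n vertices; here n = 105, giving 210.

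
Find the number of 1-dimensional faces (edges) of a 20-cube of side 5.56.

Number of 1-faces = C(20,1)·2^(20-1) = 20·524288 = 10485760.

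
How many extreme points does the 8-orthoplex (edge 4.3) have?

Number of vertices = 2n = 16.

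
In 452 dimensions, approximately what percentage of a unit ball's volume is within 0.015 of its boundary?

1 - (1-0.015)^452 ≈ 0.998921 ≈ 99.89%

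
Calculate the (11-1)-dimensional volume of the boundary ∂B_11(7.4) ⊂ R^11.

S = n·V_n(r)/r = 11·V_11(7.4)/7.4 (volume-to-surface relation), giving 1.0205e+10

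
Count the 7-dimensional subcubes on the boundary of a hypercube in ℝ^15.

f_7(15-cube) = (15 choose 7) · 2^8 = 1647360.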